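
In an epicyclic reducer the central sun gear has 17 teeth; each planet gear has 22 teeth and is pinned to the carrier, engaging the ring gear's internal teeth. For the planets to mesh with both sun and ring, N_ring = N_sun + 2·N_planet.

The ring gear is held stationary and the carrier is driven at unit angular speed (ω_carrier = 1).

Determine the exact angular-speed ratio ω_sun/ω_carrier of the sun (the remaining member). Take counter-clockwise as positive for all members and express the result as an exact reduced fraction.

78/17

N_ring = 17 + 2·22 = 61
17(ω_s−ω_c) = −61(ω_r−ω_c),  ω_r=0, ω_c=1
ω_s = 1 − (61/17)(0−1) = 78/17
ω_s/ω_c = 78/17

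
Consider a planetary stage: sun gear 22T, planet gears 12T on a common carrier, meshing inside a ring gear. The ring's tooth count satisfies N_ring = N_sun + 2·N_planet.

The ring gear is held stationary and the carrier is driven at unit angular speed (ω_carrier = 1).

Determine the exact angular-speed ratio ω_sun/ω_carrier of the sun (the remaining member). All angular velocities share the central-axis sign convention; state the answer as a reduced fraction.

N_ring = 22 + 2·12 = 46
22(ω_s−ω_c) = −46(ω_r−ω_c),  ω_r=0, ω_c=1
ω_s = 1 − (46/22)(0−1) = 34/11
ω_s/ω_c = 34/11

34/11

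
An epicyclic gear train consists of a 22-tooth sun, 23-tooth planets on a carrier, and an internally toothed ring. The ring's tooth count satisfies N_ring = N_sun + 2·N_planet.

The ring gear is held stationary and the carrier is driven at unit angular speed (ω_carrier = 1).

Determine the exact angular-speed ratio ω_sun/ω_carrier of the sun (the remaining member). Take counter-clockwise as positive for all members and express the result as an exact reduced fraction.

N_ring = 22 + 2·23 = 68
22(ω_s−ω_c) = −68(ω_r−ω_c),  ω_r=0, ω_c=1
ω_s = 1 − (68/22)(0−1) = 45/11
ω_s/ω_c = 45/11

45/11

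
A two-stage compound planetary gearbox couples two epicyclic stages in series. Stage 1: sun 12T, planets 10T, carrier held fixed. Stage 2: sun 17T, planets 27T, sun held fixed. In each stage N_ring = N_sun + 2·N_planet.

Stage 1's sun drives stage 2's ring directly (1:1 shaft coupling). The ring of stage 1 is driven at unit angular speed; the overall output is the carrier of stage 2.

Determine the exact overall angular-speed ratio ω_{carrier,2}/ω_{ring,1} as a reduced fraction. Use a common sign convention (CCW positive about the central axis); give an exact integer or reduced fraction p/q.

-71/33

Stage 1: N_ring = 12 + 2·10 = 32
Stage 1: 12(ω_s−ω_c) = −32(ω_r−ω_c),  ω_c=0, ω_r=1
Stage 1: ω_s = 0 − (32/12)(1−0) = -8/3
  ⇒ ω_s¹/ω_r¹ = -8/3
Stage 2: N_ring = 17 + 2·27 = 71
Stage 2: 17(ω_s−ω_c) = −71(ω_r−ω_c),  ω_s=0, ω_r=1
Stage 2: 17(0−ω_c) = −71(1−ω_c)  ⇒  88ω_c = 71  ⇒  ω_c = 71/88
  ⇒ ω_c²/ω_r² = 71/88
Coupling ω_r² = ω_s¹ ⇒ overall = -8/3 × 71/88 = -71/33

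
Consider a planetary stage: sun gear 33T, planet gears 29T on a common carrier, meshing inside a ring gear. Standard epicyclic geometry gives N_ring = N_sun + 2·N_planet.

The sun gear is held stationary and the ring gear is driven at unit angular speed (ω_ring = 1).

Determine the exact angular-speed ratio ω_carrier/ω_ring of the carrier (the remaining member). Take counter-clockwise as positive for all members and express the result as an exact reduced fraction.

N_ring = 33 + 2·29 = 91
33(ω_s−ω_c) = −91(ω_r−ω_c),  ω_s=0, ω_r=1
33(0−ω_c) = −91(1−ω_c)  ⇒  124ω_c = 91  ⇒  ω_c = 91/124
ω_c/ω_r = 91/124

91/124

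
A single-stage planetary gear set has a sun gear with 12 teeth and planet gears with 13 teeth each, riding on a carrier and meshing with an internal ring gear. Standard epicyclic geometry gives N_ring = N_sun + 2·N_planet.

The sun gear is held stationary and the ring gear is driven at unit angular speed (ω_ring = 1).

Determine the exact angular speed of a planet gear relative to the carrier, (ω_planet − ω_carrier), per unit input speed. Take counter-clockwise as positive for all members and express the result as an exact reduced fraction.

228/325

N_ring = 12 + 2·13 = 38
12(ω_s−ω_c) = −38(ω_r−ω_c),  ω_s=0, ω_r=1
12(0−ω_c) = −38(1−ω_c)  ⇒  50ω_c = 38  ⇒  ω_c = 19/25
sun–planet: 12·(0−19/25) = −13·(ω_p−ω_c)  ⇒  ω_p−ω_c = −(12/13)·(-19/25) = 228/325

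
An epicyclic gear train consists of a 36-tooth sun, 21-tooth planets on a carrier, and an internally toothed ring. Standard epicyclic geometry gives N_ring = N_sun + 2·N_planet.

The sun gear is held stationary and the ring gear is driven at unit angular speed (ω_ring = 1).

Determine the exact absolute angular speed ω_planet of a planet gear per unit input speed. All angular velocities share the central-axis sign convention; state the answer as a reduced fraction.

N_ring = 36 + 2·21 = 78
36(ω_s−ω_c) = −78(ω_r−ω_c),  ω_s=0, ω_r=1
36(0−ω_c) = −78(1−ω_c)  ⇒  114ω_c = 78  ⇒  ω_c = 13/19
sun–planet: 36·(0−13/19) = −21·(ω_p−ω_c)  ⇒  ω_p−ω_c = −(36/21)·(-13/19) = 156/133
ω_p = 13/19 + 156/133 = 13/7

13/7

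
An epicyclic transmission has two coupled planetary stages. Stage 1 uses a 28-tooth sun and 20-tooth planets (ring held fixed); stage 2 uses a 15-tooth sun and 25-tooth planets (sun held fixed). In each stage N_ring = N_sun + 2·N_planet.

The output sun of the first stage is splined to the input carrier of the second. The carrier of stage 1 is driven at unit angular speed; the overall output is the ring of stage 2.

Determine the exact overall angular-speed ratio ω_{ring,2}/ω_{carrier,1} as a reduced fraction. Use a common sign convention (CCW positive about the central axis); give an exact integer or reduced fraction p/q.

384/91

Stage 1: N_ring = 28 + 2·20 = 68
Stage 1: 28(ω_s−ω_c) = −68(ω_r−ω_c),  ω_r=0, ω_c=1
Stage 1: ω_s = 1 − (68/28)(0−1) = 24/7
  ⇒ ω_s¹/ω_c¹ = 24/7
Stage 2: N_ring = 15 + 2·25 = 65
Stage 2: 15(ω_s−ω_c) = −65(ω_r−ω_c),  ω_s=0, ω_c=1
Stage 2: ω_r = 1 − (15/65)(0−1) = 16/13
  ⇒ ω_r²/ω_c² = 16/13
Coupling ω_c² = ω_s¹ ⇒ overall = 24/7 × 16/13 = 384/91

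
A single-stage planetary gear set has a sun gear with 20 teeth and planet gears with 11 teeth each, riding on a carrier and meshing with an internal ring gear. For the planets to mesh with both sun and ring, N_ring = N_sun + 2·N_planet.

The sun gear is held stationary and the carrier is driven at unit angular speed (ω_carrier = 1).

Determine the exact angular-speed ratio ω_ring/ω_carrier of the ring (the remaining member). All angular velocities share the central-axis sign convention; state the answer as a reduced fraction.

31/21

N_ring = 20 + 2·11 = 42
20(ω_s−ω_c) = −42(ω_r−ω_c),  ω_s=0, ω_c=1
ω_r = 1 − (20/42)(0−1) = 31/21
ω_r/ω_c = 31/21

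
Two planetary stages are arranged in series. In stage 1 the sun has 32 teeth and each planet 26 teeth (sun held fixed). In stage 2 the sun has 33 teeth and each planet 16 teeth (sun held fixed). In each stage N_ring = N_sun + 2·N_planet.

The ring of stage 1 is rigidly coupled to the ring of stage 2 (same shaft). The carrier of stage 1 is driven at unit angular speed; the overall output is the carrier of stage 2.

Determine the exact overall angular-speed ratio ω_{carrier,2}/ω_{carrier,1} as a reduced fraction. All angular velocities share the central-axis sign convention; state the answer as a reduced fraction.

Stage 1: N_ring = 32 + 2·26 = 84
Stage 1: 32(ω_s−ω_c) = −84(ω_r−ω_c),  ω_s=0, ω_c=1
Stage 1: ω_r = 1 − (32/84)(0−1) = 29/21
  ⇒ ω_r¹/ω_c¹ = 29/21
Stage 2: N_ring = 33 + 2·16 = 65
Stage 2: 33(ω_s−ω_c) = −65(ω_r−ω_c),  ω_s=0, ω_r=1
Stage 2: 33(0−ω_c) = −65(1−ω_c)  ⇒  98ω_c = 65  ⇒  ω_c = 65/98
  ⇒ ω_c²/ω_r² = 65/98
Coupling ω_r² = ω_r¹ ⇒ overall = 29/21 × 65/98 = 1885/2058

1885/2058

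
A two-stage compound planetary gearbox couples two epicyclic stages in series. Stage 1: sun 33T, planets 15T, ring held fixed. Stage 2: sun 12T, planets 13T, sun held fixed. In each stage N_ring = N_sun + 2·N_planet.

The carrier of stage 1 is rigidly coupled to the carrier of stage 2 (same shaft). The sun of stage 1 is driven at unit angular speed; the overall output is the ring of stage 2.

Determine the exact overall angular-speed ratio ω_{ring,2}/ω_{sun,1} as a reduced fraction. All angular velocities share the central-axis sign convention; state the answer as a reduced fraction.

Stage 1: N_ring = 33 + 2·15 = 63
Stage 1: 33(ω_s−ω_c) = −63(ω_r−ω_c),  ω_r=0, ω_s=1
Stage 1: 33(1−ω_c) = −63(0−ω_c)  ⇒  96ω_c = 33  ⇒  ω_c = 11/32
  ⇒ ω_c¹/ω_s¹ = 11/32
Stage 2: N_ring = 12 + 2·13 = 38
Stage 2: 12(ω_s−ω_c) = −38(ω_r−ω_c),  ω_s=0, ω_c=1
Stage 2: ω_r = 1 − (12/38)(0−1) = 25/19
  ⇒ ω_r²/ω_c² = 25/19
Coupling ω_c² = ω_c¹ ⇒ overall = 11/32 × 25/19 = 275/608

275/608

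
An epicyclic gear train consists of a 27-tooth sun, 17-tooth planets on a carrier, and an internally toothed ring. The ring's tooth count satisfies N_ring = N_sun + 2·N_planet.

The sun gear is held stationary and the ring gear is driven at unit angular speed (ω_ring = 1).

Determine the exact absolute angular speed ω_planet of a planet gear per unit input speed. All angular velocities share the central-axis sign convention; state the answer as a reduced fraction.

61/34

N_ring = 27 + 2·17 = 61
27(ω_s−ω_c) = −61(ω_r−ω_c),  ω_s=0, ω_r=1
27(0−ω_c) = −61(1−ω_c)  ⇒  88ω_c = 61  ⇒  ω_c = 61/88
sun–planet: 27·(0−61/88) = −17·(ω_p−ω_c)  ⇒  ω_p−ω_c = −(27/17)·(-61/88) = 1647/1496
ω_p = 61/88 + 1647/1496 = 61/34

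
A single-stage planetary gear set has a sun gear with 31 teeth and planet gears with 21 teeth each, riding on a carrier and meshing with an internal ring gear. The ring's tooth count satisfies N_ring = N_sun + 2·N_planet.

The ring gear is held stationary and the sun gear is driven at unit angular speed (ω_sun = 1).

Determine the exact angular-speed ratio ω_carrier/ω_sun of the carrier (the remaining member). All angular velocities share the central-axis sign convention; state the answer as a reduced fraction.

31/104

N_ring = 31 + 2·21 = 73
31(ω_s−ω_c) = −73(ω_r−ω_c),  ω_r=0, ω_s=1
31(1−ω_c) = −73(0−ω_c)  ⇒  104ω_c = 31  ⇒  ω_c = 31/104
ω_c/ω_s = 31/104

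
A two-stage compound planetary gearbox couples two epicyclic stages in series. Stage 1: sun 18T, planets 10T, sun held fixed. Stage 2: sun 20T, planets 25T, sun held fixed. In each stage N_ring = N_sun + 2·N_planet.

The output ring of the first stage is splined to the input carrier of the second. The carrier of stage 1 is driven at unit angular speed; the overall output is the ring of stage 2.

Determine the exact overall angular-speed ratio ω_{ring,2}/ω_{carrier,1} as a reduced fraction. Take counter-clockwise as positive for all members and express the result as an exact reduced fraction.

36/19

Stage 1: N_ring = 18 + 2·10 = 38
Stage 1: 18(ω_s−ω_c) = −38(ω_r−ω_c),  ω_s=0, ω_c=1
Stage 1: ω_r = 1 − (18/38)(0−1) = 28/19
  ⇒ ω_r¹/ω_c¹ = 28/19
Stage 2: N_ring = 20 + 2·25 = 70
Stage 2: 20(ω_s−ω_c) = −70(ω_r−ω_c),  ω_s=0, ω_c=1
Stage 2: ω_r = 1 − (20/70)(0−1) = 9/7
  ⇒ ω_r²/ω_c² = 9/7
Coupling ω_c² = ω_r¹ ⇒ overall = 28/19 × 9/7 = 36/19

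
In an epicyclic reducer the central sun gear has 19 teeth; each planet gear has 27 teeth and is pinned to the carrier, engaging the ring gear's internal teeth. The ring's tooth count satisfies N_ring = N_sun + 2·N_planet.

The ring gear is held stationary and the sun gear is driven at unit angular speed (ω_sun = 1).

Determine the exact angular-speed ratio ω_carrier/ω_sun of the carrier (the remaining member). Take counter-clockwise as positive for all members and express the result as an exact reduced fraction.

19/92

N_ring = 19 + 2·27 = 73
19(ω_s−ω_c) = −73(ω_r−ω_c),  ω_r=0, ω_s=1
19(1−ω_c) = −73(0−ω_c)  ⇒  92ω_c = 19  ⇒  ω_c = 19/92
ω_c/ω_s = 19/92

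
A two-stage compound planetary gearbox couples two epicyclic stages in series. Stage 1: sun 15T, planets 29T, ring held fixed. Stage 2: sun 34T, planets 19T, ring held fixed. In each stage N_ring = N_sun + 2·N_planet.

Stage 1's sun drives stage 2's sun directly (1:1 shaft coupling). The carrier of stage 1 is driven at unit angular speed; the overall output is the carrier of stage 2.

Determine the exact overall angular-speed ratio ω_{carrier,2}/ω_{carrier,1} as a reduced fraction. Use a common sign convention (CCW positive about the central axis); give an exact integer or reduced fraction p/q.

1496/795

Stage 1: N_ring = 15 + 2·29 = 73
Stage 1: 15(ω_s−ω_c) = −73(ω_r−ω_c),  ω_r=0, ω_c=1
Stage 1: ω_s = 1 − (73/15)(0−1) = 88/15
  ⇒ ω_s¹/ω_c¹ = 88/15
Stage 2: N_ring = 34 + 2·19 = 72
Stage 2: 34(ω_s−ω_c) = −72(ω_r−ω_c),  ω_r=0, ω_s=1
Stage 2: 34(1−ω_c) = −72(0−ω_c)  ⇒  106ω_c = 34  ⇒  ω_c = 17/53
  ⇒ ω_c²/ω_s² = 17/53
Coupling ω_s² = ω_s¹ ⇒ overall = 88/15 × 17/53 = 1496/795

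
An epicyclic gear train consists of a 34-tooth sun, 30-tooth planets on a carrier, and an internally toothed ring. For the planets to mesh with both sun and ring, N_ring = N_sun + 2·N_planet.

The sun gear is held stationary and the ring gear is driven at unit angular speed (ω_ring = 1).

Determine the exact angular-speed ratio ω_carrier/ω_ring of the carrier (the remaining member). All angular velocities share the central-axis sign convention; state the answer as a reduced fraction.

47/64

N_ring = 34 + 2·30 = 94
34(ω_s−ω_c) = −94(ω_r−ω_c),  ω_s=0, ω_r=1
34(0−ω_c) = −94(1−ω_c)  ⇒  128ω_c = 94  ⇒  ω_c = 47/64
ω_c/ω_r = 47/64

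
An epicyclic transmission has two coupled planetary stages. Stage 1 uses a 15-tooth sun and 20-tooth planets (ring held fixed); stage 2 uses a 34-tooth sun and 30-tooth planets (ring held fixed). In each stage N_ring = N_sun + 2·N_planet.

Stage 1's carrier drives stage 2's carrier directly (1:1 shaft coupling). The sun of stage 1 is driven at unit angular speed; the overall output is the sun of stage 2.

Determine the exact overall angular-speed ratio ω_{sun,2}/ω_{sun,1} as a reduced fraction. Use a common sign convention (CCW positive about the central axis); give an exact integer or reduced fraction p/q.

Stage 1: N_ring = 15 + 2·20 = 55
Stage 1: 15(ω_s−ω_c) = −55(ω_r−ω_c),  ω_r=0, ω_s=1
Stage 1: 15(1−ω_c) = −55(0−ω_c)  ⇒  70ω_c = 15  ⇒  ω_c = 3/14
  ⇒ ω_c¹/ω_s¹ = 3/14
Stage 2: N_ring = 34 + 2·30 = 94
Stage 2: 34(ω_s−ω_c) = −94(ω_r−ω_c),  ω_r=0, ω_c=1
Stage 2: ω_s = 1 − (94/34)(0−1) = 64/17
  ⇒ ω_s²/ω_c² = 64/17
Coupling ω_c² = ω_c¹ ⇒ overall = 3/14 × 64/17 = 96/119

96/119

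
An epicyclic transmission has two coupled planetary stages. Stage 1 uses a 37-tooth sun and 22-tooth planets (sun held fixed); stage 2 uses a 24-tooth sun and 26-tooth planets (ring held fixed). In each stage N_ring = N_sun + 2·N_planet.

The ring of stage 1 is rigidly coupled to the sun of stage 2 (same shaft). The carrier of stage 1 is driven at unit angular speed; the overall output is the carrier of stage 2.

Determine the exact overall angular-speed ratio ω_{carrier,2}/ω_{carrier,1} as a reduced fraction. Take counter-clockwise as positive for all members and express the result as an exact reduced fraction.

236/675

Stage 1: N_ring = 37 + 2·22 = 81
Stage 1: 37(ω_s−ω_c) = −81(ω_r−ω_c),  ω_s=0, ω_c=1
Stage 1: ω_r = 1 − (37/81)(0−1) = 118/81
  ⇒ ω_r¹/ω_c¹ = 118/81
Stage 2: N_ring = 24 + 2·26 = 76
Stage 2: 24(ω_s−ω_c) = −76(ω_r−ω_c),  ω_r=0, ω_s=1
Stage 2: 24(1−ω_c) = −76(0−ω_c)  ⇒  100ω_c = 24  ⇒  ω_c = 6/25
  ⇒ ω_c²/ω_s² = 6/25
Coupling ω_s² = ω_r¹ ⇒ overall = 118/81 × 6/25 = 236/675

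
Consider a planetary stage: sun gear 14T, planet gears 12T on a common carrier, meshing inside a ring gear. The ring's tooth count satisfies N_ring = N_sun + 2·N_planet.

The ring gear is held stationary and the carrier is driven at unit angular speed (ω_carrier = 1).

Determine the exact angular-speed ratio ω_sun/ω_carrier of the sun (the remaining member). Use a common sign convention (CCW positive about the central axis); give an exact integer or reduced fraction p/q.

N_ring = 14 + 2·12 = 38
14(ω_s−ω_c) = −38(ω_r−ω_c),  ω_r=0, ω_c=1
ω_s = 1 − (38/14)(0−1) = 26/7
ω_s/ω_c = 26/7

26/7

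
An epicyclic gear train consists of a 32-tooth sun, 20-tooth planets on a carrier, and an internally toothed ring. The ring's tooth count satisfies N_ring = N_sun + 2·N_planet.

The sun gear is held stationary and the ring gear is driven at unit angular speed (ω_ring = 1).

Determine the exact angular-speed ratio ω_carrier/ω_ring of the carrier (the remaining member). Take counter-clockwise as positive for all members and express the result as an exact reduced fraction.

9/13

N_ring = 32 + 2·20 = 72
32(ω_s−ω_c) = −72(ω_r−ω_c),  ω_s=0, ω_r=1
32(0−ω_c) = −72(1−ω_c)  ⇒  104ω_c = 72  ⇒  ω_c = 9/13
ω_c/ω_r = 9/13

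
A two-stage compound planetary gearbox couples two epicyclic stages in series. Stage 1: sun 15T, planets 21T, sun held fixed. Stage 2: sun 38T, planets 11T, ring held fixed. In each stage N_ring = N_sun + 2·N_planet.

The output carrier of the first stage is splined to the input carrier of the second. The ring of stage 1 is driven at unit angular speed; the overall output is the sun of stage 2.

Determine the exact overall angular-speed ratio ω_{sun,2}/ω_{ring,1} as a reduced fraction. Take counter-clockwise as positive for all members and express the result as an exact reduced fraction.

Stage 1: N_ring = 15 + 2·21 = 57
Stage 1: 15(ω_s−ω_c) = −57(ω_r−ω_c),  ω_s=0, ω_r=1
Stage 1: 15(0−ω_c) = −57(1−ω_c)  ⇒  72ω_c = 57  ⇒  ω_c = 19/24
  ⇒ ω_c¹/ω_r¹ = 19/24
Stage 2: N_ring = 38 + 2·11 = 60
Stage 2: 38(ω_s−ω_c) = −60(ω_r−ω_c),  ω_r=0, ω_c=1
Stage 2: ω_s = 1 − (60/38)(0−1) = 49/19
  ⇒ ω_s²/ω_c² = 49/19
Coupling ω_c² = ω_c¹ ⇒ overall = 19/24 × 49/19 = 49/24

49/24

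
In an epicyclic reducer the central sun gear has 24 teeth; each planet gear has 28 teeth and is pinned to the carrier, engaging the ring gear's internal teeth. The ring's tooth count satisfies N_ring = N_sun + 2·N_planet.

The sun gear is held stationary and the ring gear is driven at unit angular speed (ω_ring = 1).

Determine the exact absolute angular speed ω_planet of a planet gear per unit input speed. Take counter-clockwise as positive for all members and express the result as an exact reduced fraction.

N_ring = 24 + 2·28 = 80
24(ω_s−ω_c) = −80(ω_r−ω_c),  ω_s=0, ω_r=1
24(0−ω_c) = −80(1−ω_c)  ⇒  104ω_c = 80  ⇒  ω_c = 10/13
sun–planet: 24·(0−10/13) = −28·(ω_p−ω_c)  ⇒  ω_p−ω_c = −(24/28)·(-10/13) = 60/91
ω_p = 10/13 + 60/91 = 10/7

10/7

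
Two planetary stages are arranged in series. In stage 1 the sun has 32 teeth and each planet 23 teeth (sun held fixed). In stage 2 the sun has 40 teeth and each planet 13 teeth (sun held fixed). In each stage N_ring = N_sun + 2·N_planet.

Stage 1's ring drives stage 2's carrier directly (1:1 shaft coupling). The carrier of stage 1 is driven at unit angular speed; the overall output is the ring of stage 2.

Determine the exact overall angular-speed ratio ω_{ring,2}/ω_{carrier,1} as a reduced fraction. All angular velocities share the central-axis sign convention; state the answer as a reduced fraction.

265/117

Stage 1: N_ring = 32 + 2·23 = 78
Stage 1: 32(ω_s−ω_c) = −78(ω_r−ω_c),  ω_s=0, ω_c=1
Stage 1: ω_r = 1 − (32/78)(0−1) = 55/39
  ⇒ ω_r¹/ω_c¹ = 55/39
Stage 2: N_ring = 40 + 2·13 = 66
Stage 2: 40(ω_s−ω_c) = −66(ω_r−ω_c),  ω_s=0, ω_c=1
Stage 2: ω_r = 1 − (40/66)(0−1) = 53/33
  ⇒ ω_r²/ω_c² = 53/33
Coupling ω_c² = ω_r¹ ⇒ overall = 55/39 × 53/33 = 265/117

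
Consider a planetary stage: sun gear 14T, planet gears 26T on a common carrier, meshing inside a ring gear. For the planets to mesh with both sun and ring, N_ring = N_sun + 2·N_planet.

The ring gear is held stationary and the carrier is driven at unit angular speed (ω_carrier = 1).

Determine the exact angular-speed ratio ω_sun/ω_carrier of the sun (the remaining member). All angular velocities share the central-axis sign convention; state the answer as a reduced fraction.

N_ring = 14 + 2·26 = 66
14(ω_s−ω_c) = −66(ω_r−ω_c),  ω_r=0, ω_c=1
ω_s = 1 − (66/14)(0−1) = 40/7
ω_s/ω_c = 40/7

40/7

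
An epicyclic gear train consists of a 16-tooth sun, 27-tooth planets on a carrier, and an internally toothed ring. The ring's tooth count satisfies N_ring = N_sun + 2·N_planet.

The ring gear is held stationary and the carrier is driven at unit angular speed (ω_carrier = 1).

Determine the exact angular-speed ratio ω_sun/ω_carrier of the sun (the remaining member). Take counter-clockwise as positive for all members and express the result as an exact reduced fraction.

N_ring = 16 + 2·27 = 70
16(ω_s−ω_c) = −70(ω_r−ω_c),  ω_r=0, ω_c=1
ω_s = 1 − (70/16)(0−1) = 43/8
ω_s/ω_c = 43/8

43/8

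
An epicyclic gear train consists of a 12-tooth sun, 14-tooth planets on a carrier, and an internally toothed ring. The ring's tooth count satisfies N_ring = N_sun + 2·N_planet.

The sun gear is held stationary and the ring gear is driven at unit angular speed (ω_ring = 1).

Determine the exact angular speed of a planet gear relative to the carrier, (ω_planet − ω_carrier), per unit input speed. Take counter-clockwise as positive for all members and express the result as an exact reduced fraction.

N_ring = 12 + 2·14 = 40
12(ω_s−ω_c) = −40(ω_r−ω_c),  ω_s=0, ω_r=1
12(0−ω_c) = −40(1−ω_c)  ⇒  52ω_c = 40  ⇒  ω_c = 10/13
sun–planet: 12·(0−10/13) = −14·(ω_p−ω_c)  ⇒  ω_p−ω_c = −(12/14)·(-10/13) = 60/91

60/91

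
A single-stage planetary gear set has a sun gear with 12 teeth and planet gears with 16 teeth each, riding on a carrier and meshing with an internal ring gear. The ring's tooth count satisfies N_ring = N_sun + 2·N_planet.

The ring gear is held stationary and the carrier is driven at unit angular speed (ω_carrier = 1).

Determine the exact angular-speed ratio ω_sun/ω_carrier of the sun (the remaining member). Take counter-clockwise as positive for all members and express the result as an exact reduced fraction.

N_ring = 12 + 2·16 = 44
12(ω_s−ω_c) = −44(ω_r−ω_c),  ω_r=0, ω_c=1
ω_s = 1 − (44/12)(0−1) = 14/3
ω_s/ω_c = 14/3

14/3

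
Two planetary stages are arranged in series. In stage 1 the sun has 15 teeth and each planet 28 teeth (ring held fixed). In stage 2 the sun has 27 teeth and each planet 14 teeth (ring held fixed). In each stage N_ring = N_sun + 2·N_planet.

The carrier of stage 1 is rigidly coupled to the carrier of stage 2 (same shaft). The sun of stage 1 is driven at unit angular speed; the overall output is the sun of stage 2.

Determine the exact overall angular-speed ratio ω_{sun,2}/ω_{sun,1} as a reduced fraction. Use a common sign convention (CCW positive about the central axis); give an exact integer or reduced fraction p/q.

Stage 1: N_ring = 15 + 2·28 = 71
Stage 1: 15(ω_s−ω_c) = −71(ω_r−ω_c),  ω_r=0, ω_s=1
Stage 1: 15(1−ω_c) = −71(0−ω_c)  ⇒  86ω_c = 15  ⇒  ω_c = 15/86
  ⇒ ω_c¹/ω_s¹ = 15/86
Stage 2: N_ring = 27 + 2·14 = 55
Stage 2: 27(ω_s−ω_c) = −55(ω_r−ω_c),  ω_r=0, ω_c=1
Stage 2: ω_s = 1 − (55/27)(0−1) = 82/27
  ⇒ ω_s²/ω_c² = 82/27
Coupling ω_c² = ω_c¹ ⇒ overall = 15/86 × 82/27 = 205/387

205/387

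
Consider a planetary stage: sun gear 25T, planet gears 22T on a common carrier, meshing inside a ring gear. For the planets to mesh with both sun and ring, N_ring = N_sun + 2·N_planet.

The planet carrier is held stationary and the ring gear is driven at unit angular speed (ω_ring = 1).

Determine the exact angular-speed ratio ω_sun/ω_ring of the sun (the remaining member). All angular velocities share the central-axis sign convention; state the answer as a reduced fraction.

N_ring = 25 + 2·22 = 69
25(ω_s−ω_c) = −69(ω_r−ω_c),  ω_c=0, ω_r=1
ω_s = 0 − (69/25)(1−0) = -69/25
ω_s/ω_r = -69/25

-69/25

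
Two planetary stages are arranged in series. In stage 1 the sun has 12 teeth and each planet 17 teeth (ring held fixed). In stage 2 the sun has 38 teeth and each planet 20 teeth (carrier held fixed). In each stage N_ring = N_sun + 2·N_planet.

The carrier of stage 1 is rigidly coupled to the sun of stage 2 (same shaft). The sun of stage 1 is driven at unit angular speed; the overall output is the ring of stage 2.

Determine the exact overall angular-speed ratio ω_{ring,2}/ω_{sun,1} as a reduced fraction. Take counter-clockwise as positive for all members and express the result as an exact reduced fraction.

-38/377

Stage 1: N_ring = 12 + 2·17 = 46
Stage 1: 12(ω_s−ω_c) = −46(ω_r−ω_c),  ω_r=0, ω_s=1
Stage 1: 12(1−ω_c) = −46(0−ω_c)  ⇒  58ω_c = 12  ⇒  ω_c = 6/29
  ⇒ ω_c¹/ω_s¹ = 6/29
Stage 2: N_ring = 38 + 2·20 = 78
Stage 2: 38(ω_s−ω_c) = −78(ω_r−ω_c),  ω_c=0, ω_s=1
Stage 2: ω_r = 0 − (38/78)(1−0) = -19/39
  ⇒ ω_r²/ω_s² = -19/39
Coupling ω_s² = ω_c¹ ⇒ overall = 6/29 × -19/39 = -38/377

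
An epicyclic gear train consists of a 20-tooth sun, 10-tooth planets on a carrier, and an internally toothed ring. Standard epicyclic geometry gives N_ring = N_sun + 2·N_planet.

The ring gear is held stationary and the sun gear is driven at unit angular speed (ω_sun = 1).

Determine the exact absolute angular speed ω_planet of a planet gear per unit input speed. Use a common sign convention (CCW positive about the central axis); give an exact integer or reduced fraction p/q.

-1

N_ring = 20 + 2·10 = 40
20(ω_s−ω_c) = −40(ω_r−ω_c),  ω_r=0, ω_s=1
20(1−ω_c) = −40(0−ω_c)  ⇒  60ω_c = 20  ⇒  ω_c = 1/3
sun–planet: 20·(1−1/3) = −10·(ω_p−ω_c)  ⇒  ω_p−ω_c = −(20/10)·(2/3) = -4/3
ω_p = 1/3 − 4/3 = -1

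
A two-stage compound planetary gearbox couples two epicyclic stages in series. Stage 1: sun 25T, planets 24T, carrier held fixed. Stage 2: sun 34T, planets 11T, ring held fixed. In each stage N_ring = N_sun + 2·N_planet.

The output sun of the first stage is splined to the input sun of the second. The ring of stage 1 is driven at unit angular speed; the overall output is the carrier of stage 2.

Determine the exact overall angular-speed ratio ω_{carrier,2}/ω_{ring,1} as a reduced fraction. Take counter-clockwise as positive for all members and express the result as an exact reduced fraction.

-1241/1125

Stage 1: N_ring = 25 + 2·24 = 73
Stage 1: 25(ω_s−ω_c) = −73(ω_r−ω_c),  ω_c=0, ω_r=1
Stage 1: ω_s = 0 − (73/25)(1−0) = -73/25
  ⇒ ω_s¹/ω_r¹ = -73/25
Stage 2: N_ring = 34 + 2·11 = 56
Stage 2: 34(ω_s−ω_c) = −56(ω_r−ω_c),  ω_r=0, ω_s=1
Stage 2: 34(1−ω_c) = −56(0−ω_c)  ⇒  90ω_c = 34  ⇒  ω_c = 17/45
  ⇒ ω_c²/ω_s² = 17/45
Coupling ω_s² = ω_s¹ ⇒ overall = -73/25 × 17/45 = -1241/1125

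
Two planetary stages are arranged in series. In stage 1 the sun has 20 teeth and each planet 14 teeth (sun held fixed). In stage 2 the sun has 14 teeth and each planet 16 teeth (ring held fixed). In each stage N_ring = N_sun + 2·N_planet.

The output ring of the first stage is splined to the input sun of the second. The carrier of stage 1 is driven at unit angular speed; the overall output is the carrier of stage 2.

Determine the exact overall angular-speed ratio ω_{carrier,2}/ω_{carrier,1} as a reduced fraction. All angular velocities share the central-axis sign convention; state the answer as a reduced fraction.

Stage 1: N_ring = 20 + 2·14 = 48
Stage 1: 20(ω_s−ω_c) = −48(ω_r−ω_c),  ω_s=0, ω_c=1
Stage 1: ω_r = 1 − (20/48)(0−1) = 17/12
  ⇒ ω_r¹/ω_c¹ = 17/12
Stage 2: N_ring = 14 + 2·16 = 46
Stage 2: 14(ω_s−ω_c) = −46(ω_r−ω_c),  ω_r=0, ω_s=1
Stage 2: 14(1−ω_c) = −46(0−ω_c)  ⇒  60ω_c = 14  ⇒  ω_c = 7/30
  ⇒ ω_c²/ω_s² = 7/30
Coupling ω_s² = ω_r¹ ⇒ overall = 17/12 × 7/30 = 119/360

119/360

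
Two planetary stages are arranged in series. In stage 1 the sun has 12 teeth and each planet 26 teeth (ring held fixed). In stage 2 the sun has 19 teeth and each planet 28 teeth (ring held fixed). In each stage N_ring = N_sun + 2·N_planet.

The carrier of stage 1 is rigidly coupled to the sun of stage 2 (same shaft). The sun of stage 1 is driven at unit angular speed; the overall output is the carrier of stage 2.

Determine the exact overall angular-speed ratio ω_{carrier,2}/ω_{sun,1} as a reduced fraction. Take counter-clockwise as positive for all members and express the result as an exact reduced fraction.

Stage 1: N_ring = 12 + 2·26 = 64
Stage 1: 12(ω_s−ω_c) = −64(ω_r−ω_c),  ω_r=0, ω_s=1
Stage 1: 12(1−ω_c) = −64(0−ω_c)  ⇒  76ω_c = 12  ⇒  ω_c = 3/19
  ⇒ ω_c¹/ω_s¹ = 3/19
Stage 2: N_ring = 19 + 2·28 = 75
Stage 2: 19(ω_s−ω_c) = −75(ω_r−ω_c),  ω_r=0, ω_s=1
Stage 2: 19(1−ω_c) = −75(0−ω_c)  ⇒  94ω_c = 19  ⇒  ω_c = 19/94
  ⇒ ω_c²/ω_s² = 19/94
Coupling ω_s² = ω_c¹ ⇒ overall = 3/19 × 19/94 = 3/94

3/94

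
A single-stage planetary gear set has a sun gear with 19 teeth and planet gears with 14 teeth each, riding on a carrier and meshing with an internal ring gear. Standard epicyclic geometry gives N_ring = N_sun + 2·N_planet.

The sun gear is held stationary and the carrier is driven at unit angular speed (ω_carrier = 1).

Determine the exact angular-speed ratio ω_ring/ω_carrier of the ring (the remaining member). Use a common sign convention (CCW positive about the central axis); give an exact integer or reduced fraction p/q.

N_ring = 19 + 2·14 = 47
19(ω_s−ω_c) = −47(ω_r−ω_c),  ω_s=0, ω_c=1
ω_r = 1 − (19/47)(0−1) = 66/47
ω_r/ω_c = 66/47

66/47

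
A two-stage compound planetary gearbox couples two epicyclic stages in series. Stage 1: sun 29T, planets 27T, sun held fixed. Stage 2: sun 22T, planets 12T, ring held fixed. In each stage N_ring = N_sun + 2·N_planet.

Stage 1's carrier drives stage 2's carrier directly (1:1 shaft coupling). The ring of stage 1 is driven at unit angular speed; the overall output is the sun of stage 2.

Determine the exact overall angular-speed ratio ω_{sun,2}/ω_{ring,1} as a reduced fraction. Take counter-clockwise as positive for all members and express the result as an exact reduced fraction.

1411/616

Stage 1: N_ring = 29 + 2·27 = 83
Stage 1: 29(ω_s−ω_c) = −83(ω_r−ω_c),  ω_s=0, ω_r=1
Stage 1: 29(0−ω_c) = −83(1−ω_c)  ⇒  112ω_c = 83  ⇒  ω_c = 83/112
  ⇒ ω_c¹/ω_r¹ = 83/112
Stage 2: N_ring = 22 + 2·12 = 46
Stage 2: 22(ω_s−ω_c) = −46(ω_r−ω_c),  ω_r=0, ω_c=1
Stage 2: ω_s = 1 − (46/22)(0−1) = 34/11
  ⇒ ω_s²/ω_c² = 34/11
Coupling ω_c² = ω_c¹ ⇒ overall = 83/112 × 34/11 = 1411/616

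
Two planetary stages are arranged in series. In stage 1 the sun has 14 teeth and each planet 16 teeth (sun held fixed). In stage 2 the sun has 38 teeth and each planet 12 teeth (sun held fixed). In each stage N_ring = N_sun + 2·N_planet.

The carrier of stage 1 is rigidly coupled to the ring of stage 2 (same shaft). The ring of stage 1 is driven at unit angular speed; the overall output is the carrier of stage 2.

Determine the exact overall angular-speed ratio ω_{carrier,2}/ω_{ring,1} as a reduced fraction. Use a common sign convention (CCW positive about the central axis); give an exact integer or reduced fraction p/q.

713/1500

Stage 1: N_ring = 14 + 2·16 = 46
Stage 1: 14(ω_s−ω_c) = −46(ω_r−ω_c),  ω_s=0, ω_r=1
Stage 1: 14(0−ω_c) = −46(1−ω_c)  ⇒  60ω_c = 46  ⇒  ω_c = 23/30
  ⇒ ω_c¹/ω_r¹ = 23/30
Stage 2: N_ring = 38 + 2·12 = 62
Stage 2: 38(ω_s−ω_c) = −62(ω_r−ω_c),  ω_s=0, ω_r=1
Stage 2: 38(0−ω_c) = −62(1−ω_c)  ⇒  100ω_c = 62  ⇒  ω_c = 31/50
  ⇒ ω_c²/ω_r² = 31/50
Coupling ω_r² = ω_c¹ ⇒ overall = 23/30 × 31/50 = 713/1500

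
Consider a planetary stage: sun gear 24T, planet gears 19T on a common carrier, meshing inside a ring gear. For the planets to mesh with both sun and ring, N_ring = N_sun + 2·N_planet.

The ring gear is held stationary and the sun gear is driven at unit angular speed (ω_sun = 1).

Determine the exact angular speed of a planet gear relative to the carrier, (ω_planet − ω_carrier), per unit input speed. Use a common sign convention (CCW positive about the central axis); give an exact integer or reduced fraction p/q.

-744/817

N_ring = 24 + 2·19 = 62
24(ω_s−ω_c) = −62(ω_r−ω_c),  ω_r=0, ω_s=1
24(1−ω_c) = −62(0−ω_c)  ⇒  86ω_c = 24  ⇒  ω_c = 12/43
sun–planet: 24·(1−12/43) = −19·(ω_p−ω_c)  ⇒  ω_p−ω_c = −(24/19)·(31/43) = -744/817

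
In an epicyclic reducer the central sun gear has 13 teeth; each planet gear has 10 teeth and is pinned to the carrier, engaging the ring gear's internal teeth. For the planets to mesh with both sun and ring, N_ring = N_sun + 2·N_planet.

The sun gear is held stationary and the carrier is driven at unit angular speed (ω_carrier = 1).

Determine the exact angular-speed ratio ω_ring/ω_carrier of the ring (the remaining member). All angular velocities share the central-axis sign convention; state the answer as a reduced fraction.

46/33

N_ring = 13 + 2·10 = 33
13(ω_s−ω_c) = −33(ω_r−ω_c),  ω_s=0, ω_c=1
ω_r = 1 − (13/33)(0−1) = 46/33
ω_r/ω_c = 46/33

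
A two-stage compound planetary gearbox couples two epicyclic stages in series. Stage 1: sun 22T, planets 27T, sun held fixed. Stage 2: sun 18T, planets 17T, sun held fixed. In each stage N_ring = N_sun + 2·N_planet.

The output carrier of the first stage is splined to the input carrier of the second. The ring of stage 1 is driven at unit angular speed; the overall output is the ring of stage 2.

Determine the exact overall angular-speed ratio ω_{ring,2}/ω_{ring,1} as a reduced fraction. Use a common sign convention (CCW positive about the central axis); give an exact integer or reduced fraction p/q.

95/91

Stage 1: N_ring = 22 + 2·27 = 76
Stage 1: 22(ω_s−ω_c) = −76(ω_r−ω_c),  ω_s=0, ω_r=1
Stage 1: 22(0−ω_c) = −76(1−ω_c)  ⇒  98ω_c = 76  ⇒  ω_c = 38/49
  ⇒ ω_c¹/ω_r¹ = 38/49
Stage 2: N_ring = 18 + 2·17 = 52
Stage 2: 18(ω_s−ω_c) = −52(ω_r−ω_c),  ω_s=0, ω_c=1
Stage 2: ω_r = 1 − (18/52)(0−1) = 35/26
  ⇒ ω_r²/ω_c² = 35/26
Coupling ω_c² = ω_c¹ ⇒ overall = 38/49 × 35/26 = 95/91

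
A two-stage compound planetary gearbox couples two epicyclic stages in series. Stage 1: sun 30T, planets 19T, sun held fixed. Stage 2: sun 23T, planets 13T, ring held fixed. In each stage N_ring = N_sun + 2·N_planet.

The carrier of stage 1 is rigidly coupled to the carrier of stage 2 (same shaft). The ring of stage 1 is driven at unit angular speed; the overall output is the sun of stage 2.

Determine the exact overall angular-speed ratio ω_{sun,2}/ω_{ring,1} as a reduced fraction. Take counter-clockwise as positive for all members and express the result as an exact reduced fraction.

2448/1127

Stage 1: N_ring = 30 + 2·19 = 68
Stage 1: 30(ω_s−ω_c) = −68(ω_r−ω_c),  ω_s=0, ω_r=1
Stage 1: 30(0−ω_c) = −68(1−ω_c)  ⇒  98ω_c = 68  ⇒  ω_c = 34/49
  ⇒ ω_c¹/ω_r¹ = 34/49
Stage 2: N_ring = 23 + 2·13 = 49
Stage 2: 23(ω_s−ω_c) = −49(ω_r−ω_c),  ω_r=0, ω_c=1
Stage 2: ω_s = 1 − (49/23)(0−1) = 72/23
  ⇒ ω_s²/ω_c² = 72/23
Coupling ω_c² = ω_c¹ ⇒ overall = 34/49 × 72/23 = 2448/1127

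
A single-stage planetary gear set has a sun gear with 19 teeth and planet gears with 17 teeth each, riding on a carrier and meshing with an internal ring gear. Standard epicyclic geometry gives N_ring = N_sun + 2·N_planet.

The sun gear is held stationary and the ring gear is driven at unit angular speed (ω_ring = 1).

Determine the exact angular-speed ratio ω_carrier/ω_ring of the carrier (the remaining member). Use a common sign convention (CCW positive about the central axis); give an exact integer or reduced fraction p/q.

N_ring = 19 + 2·17 = 53
19(ω_s−ω_c) = −53(ω_r−ω_c),  ω_s=0, ω_r=1
19(0−ω_c) = −53(1−ω_c)  ⇒  72ω_c = 53  ⇒  ω_c = 53/72
ω_c/ω_r = 53/72

53/72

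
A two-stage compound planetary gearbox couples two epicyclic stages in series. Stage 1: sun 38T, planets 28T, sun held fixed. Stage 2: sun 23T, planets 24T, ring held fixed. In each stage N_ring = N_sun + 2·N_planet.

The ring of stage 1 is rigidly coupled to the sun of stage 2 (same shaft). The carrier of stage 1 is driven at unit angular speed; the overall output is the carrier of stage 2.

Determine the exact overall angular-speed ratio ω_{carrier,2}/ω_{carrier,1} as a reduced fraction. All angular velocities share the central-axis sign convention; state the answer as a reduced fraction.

Stage 1: N_ring = 38 + 2·28 = 94
Stage 1: 38(ω_s−ω_c) = −94(ω_r−ω_c),  ω_s=0, ω_c=1
Stage 1: ω_r = 1 − (38/94)(0−1) = 66/47
  ⇒ ω_r¹/ω_c¹ = 66/47
Stage 2: N_ring = 23 + 2·24 = 71
Stage 2: 23(ω_s−ω_c) = −71(ω_r−ω_c),  ω_r=0, ω_s=1
Stage 2: 23(1−ω_c) = −71(0−ω_c)  ⇒  94ω_c = 23  ⇒  ω_c = 23/94
  ⇒ ω_c²/ω_s² = 23/94
Coupling ω_s² = ω_r¹ ⇒ overall = 66/47 × 23/94 = 759/2209

759/2209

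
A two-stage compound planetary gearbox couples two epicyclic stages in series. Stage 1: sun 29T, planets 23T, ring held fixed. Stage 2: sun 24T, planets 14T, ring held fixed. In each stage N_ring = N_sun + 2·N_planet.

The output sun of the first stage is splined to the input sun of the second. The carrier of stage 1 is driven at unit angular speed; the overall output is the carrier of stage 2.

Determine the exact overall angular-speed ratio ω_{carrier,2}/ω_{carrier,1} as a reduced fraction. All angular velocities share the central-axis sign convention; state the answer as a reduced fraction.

624/551

Stage 1: N_ring = 29 + 2·23 = 75
Stage 1: 29(ω_s−ω_c) = −75(ω_r−ω_c),  ω_r=0, ω_c=1
Stage 1: ω_s = 1 − (75/29)(0−1) = 104/29
  ⇒ ω_s¹/ω_c¹ = 104/29
Stage 2: N_ring = 24 + 2·14 = 52
Stage 2: 24(ω_s−ω_c) = −52(ω_r−ω_c),  ω_r=0, ω_s=1
Stage 2: 24(1−ω_c) = −52(0−ω_c)  ⇒  76ω_c = 24  ⇒  ω_c = 6/19
  ⇒ ω_c²/ω_s² = 6/19
Coupling ω_s² = ω_s¹ ⇒ overall = 104/29 × 6/19 = 624/551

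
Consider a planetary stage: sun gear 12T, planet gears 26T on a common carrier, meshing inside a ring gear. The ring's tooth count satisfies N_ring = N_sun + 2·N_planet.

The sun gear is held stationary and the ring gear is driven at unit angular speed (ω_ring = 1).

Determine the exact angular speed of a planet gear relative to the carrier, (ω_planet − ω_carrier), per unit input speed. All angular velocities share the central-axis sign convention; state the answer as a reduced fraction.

96/247

N_ring = 12 + 2·26 = 64
12(ω_s−ω_c) = −64(ω_r−ω_c),  ω_s=0, ω_r=1
12(0−ω_c) = −64(1−ω_c)  ⇒  76ω_c = 64  ⇒  ω_c = 16/19
sun–planet: 12·(0−16/19) = −26·(ω_p−ω_c)  ⇒  ω_p−ω_c = −(12/26)·(-16/19) = 96/247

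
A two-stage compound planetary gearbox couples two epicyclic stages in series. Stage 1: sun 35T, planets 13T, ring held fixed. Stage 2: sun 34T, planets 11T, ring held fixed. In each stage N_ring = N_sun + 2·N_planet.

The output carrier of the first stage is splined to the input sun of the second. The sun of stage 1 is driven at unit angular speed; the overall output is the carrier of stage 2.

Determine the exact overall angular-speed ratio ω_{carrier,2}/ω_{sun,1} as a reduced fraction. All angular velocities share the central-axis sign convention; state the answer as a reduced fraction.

119/864

Stage 1: N_ring = 35 + 2·13 = 61
Stage 1: 35(ω_s−ω_c) = −61(ω_r−ω_c),  ω_r=0, ω_s=1
Stage 1: 35(1−ω_c) = −61(0−ω_c)  ⇒  96ω_c = 35  ⇒  ω_c = 35/96
  ⇒ ω_c¹/ω_s¹ = 35/96
Stage 2: N_ring = 34 + 2·11 = 56
Stage 2: 34(ω_s−ω_c) = −56(ω_r−ω_c),  ω_r=0, ω_s=1
Stage 2: 34(1−ω_c) = −56(0−ω_c)  ⇒  90ω_c = 34  ⇒  ω_c = 17/45
  ⇒ ω_c²/ω_s² = 17/45
Coupling ω_s² = ω_c¹ ⇒ overall = 35/96 × 17/45 = 119/864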